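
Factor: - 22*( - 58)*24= 30624 = 2^5*3^1*11^1*29^1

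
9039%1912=1391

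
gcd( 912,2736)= 912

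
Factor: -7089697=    - 17^1*79^1*5279^1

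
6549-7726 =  - 1177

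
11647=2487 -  - 9160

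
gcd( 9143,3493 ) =1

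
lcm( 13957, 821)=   13957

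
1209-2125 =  - 916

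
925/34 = 27+ 7/34 =27.21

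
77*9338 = 719026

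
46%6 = 4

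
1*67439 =67439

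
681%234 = 213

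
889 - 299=590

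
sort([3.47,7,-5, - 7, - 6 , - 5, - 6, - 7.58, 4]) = [ -7.58, - 7, - 6, - 6,  -  5, - 5, 3.47,4, 7]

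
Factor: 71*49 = 7^2*71^1  =  3479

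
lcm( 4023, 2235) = 20115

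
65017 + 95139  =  160156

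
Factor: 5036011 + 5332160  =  3^2*11^1*104729^1  =  10368171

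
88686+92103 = 180789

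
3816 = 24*159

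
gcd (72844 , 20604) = 4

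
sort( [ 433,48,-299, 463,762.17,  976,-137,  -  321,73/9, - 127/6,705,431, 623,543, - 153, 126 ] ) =[ - 321,  -  299 ,  -  153,  -  137, - 127/6, 73/9,48,126, 431, 433 , 463,543,623 , 705,762.17,976 ] 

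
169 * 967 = 163423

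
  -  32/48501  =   - 32/48501 = - 0.00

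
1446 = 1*1446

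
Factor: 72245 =5^1 * 14449^1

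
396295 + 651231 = 1047526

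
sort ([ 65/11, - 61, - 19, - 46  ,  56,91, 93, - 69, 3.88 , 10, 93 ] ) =[ - 69, - 61,-46, -19 , 3.88,  65/11 , 10, 56,  91, 93, 93 ] 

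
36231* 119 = 4311489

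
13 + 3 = 16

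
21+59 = 80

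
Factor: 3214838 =2^1*11^1*19^1*7691^1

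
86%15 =11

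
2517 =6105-3588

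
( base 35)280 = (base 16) AAA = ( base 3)10202010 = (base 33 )2GO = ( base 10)2730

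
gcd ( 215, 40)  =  5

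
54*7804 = 421416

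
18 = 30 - 12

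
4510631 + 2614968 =7125599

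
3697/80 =46+17/80 = 46.21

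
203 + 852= 1055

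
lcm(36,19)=684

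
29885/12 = 2490 + 5/12 =2490.42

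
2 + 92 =94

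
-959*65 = -62335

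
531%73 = 20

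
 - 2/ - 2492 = 1/1246 = 0.00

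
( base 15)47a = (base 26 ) 1d1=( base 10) 1015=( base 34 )tt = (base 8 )1767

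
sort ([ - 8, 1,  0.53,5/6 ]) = [ - 8, 0.53, 5/6, 1]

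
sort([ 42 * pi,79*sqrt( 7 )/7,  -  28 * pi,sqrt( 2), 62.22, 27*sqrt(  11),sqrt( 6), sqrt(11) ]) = [ - 28 * pi,  sqrt( 2), sqrt(6 ), sqrt ( 11), 79*sqrt(7)/7,62.22,  27*sqrt(11), 42*pi]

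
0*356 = 0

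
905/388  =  2 + 129/388 =2.33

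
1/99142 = 1/99142 = 0.00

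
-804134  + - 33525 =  - 837659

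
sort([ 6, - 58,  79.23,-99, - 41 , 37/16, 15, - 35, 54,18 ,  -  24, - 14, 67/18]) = [ - 99,  -  58, -41, - 35, -24, - 14, 37/16, 67/18, 6,15,18, 54,79.23] 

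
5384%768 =8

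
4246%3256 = 990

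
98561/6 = 98561/6 = 16426.83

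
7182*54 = 387828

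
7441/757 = 9 + 628/757 = 9.83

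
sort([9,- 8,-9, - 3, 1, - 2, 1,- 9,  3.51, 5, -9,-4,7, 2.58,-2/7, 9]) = [ - 9, - 9 , - 9,-8, - 4,-3,  -  2,- 2/7, 1, 1,2.58, 3.51, 5, 7, 9, 9] 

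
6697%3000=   697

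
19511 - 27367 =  - 7856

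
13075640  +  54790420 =67866060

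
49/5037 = 49/5037 = 0.01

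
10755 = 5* 2151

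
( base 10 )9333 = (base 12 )5499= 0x2475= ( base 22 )J65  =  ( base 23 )HEI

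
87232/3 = 29077 + 1/3 = 29077.33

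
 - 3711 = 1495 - 5206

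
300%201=99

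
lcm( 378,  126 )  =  378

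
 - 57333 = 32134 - 89467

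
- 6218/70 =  - 3109/35  =  -  88.83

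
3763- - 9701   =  13464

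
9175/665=13 + 106/133=13.80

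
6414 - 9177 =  - 2763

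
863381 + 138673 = 1002054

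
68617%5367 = 4213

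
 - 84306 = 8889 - 93195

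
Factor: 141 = 3^1*47^1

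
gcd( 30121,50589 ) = 7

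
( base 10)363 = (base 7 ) 1026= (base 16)16B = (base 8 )553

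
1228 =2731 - 1503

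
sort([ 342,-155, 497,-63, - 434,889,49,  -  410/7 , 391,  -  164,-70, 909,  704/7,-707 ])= [ - 707, - 434,-164, - 155,  -  70,- 63,- 410/7,  49, 704/7, 342, 391,497, 889,909]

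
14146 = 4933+9213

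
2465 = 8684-6219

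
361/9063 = 19/477 = 0.04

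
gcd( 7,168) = 7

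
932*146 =136072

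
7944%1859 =508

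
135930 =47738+88192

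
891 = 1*891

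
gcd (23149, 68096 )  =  7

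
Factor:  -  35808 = -2^5* 3^1 * 373^1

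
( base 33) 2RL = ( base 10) 3090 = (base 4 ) 300102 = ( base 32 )30i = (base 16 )c12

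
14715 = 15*981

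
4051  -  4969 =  - 918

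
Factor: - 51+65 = 14 = 2^1*7^1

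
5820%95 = 25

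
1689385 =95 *17783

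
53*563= 29839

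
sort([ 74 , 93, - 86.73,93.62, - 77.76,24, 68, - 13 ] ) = [ -86.73, - 77.76, - 13, 24, 68, 74, 93,93.62 ] 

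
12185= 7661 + 4524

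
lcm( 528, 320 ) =10560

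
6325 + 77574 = 83899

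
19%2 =1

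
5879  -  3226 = 2653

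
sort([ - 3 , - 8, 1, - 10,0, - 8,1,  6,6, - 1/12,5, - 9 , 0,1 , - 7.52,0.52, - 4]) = [ - 10, - 9,-8,  -  8, - 7.52, - 4,-3,-1/12, 0, 0,0.52, 1,1,  1,5, 6 , 6] 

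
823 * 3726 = 3066498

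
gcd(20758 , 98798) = 2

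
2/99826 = 1/49913 = 0.00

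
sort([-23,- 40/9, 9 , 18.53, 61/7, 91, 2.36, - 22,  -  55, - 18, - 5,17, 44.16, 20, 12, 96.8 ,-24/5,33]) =[-55, - 23 , - 22 , - 18, - 5, - 24/5, - 40/9,2.36, 61/7, 9 , 12,17, 18.53, 20, 33, 44.16, 91, 96.8]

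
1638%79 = 58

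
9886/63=9886/63=156.92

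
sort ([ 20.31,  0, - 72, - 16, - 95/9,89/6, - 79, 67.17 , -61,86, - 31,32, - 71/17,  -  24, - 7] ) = [  -  79,-72 , - 61, - 31,  -  24, - 16, - 95/9,-7,-71/17,0, 89/6,20.31,  32, 67.17,86] 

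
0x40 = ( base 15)44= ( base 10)64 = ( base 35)1t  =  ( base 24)2G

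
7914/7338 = 1+ 96/1223 = 1.08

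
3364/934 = 3+281/467 = 3.60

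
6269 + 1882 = 8151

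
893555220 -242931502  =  650623718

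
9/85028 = 9/85028 = 0.00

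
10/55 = 2/11 = 0.18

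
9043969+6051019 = 15094988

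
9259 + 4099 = 13358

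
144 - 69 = 75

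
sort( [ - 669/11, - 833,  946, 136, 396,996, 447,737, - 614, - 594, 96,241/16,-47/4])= [ - 833, - 614, - 594, - 669/11, - 47/4,241/16,96,136,396,447, 737, 946,  996]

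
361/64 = 5 + 41/64=5.64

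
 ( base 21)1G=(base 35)12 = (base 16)25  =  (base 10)37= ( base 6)101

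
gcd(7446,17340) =102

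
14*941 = 13174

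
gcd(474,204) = 6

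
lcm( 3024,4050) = 226800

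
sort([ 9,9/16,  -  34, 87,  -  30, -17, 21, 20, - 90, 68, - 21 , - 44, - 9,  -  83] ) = [ - 90 , - 83, - 44, - 34, - 30,  -  21, - 17,  -  9,  9/16 , 9, 20,21,  68, 87 ] 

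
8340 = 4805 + 3535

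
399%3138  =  399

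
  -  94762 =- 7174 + -87588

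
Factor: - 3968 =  - 2^7*31^1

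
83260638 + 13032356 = 96292994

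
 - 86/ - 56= 1 + 15/28 = 1.54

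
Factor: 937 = 937^1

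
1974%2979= 1974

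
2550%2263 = 287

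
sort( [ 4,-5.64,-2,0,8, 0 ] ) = [-5.64,-2, 0, 0,4,8] 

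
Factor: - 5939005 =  - 5^1 * 1187801^1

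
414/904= 207/452 = 0.46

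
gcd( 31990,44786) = 6398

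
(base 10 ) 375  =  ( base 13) 22b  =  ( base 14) 1CB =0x177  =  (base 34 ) B1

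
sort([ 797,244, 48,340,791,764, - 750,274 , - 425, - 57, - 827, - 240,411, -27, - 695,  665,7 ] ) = [ - 827, - 750, - 695, - 425,  -  240, - 57, - 27 , 7,48,244, 274,340, 411,665,764,  791,797]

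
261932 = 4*65483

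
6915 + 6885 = 13800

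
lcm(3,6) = 6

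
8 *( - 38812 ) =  - 310496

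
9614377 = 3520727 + 6093650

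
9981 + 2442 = 12423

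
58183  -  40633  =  17550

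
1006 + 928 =1934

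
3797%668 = 457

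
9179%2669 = 1172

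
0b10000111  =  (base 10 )135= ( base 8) 207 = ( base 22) 63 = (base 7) 252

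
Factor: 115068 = 2^2*3^1*43^1*223^1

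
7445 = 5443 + 2002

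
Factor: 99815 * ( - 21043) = - 5^1 * 11^1*1913^1 * 19963^1 = - 2100407045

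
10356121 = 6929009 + 3427112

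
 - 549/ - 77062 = 549/77062= 0.01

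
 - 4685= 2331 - 7016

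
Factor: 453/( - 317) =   -  3^1*151^1*317^( - 1 )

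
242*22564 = 5460488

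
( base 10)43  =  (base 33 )1a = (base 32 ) 1B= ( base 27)1G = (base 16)2b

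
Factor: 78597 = 3^3*41^1  *71^1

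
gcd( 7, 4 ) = 1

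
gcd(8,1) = 1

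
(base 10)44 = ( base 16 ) 2C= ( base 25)1j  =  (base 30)1E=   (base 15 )2e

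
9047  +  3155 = 12202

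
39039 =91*429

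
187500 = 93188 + 94312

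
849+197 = 1046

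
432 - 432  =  0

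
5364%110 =84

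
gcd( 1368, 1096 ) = 8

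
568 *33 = 18744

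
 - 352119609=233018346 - 585137955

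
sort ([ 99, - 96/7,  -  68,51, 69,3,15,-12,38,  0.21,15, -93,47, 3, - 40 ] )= [ - 93, - 68 , - 40,  -  96/7,-12 , 0.21,  3,3,15, 15,38,47,51,69,99 ] 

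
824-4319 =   -  3495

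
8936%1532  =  1276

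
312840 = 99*3160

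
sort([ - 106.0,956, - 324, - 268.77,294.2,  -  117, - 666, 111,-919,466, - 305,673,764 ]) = [ - 919, - 666, - 324, - 305, - 268.77, - 117,  -  106.0,111,294.2,466, 673,764,956]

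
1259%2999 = 1259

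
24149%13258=10891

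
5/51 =5/51 = 0.10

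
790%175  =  90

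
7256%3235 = 786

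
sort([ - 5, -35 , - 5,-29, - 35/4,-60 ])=[ - 60, - 35,-29, - 35/4,-5,-5] 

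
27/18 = 1 + 1/2 = 1.50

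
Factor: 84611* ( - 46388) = -3924935068 = - 2^2*211^1*401^1*11597^1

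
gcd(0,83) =83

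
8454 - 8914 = -460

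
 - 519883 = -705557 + 185674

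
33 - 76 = -43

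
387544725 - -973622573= 1361167298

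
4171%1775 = 621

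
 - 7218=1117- 8335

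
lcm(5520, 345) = 5520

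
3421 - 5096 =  -1675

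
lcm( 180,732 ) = 10980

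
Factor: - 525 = -3^1*5^2*7^1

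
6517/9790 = 6517/9790 = 0.67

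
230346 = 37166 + 193180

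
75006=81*926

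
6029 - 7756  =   - 1727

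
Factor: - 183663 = -3^2*20407^1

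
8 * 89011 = 712088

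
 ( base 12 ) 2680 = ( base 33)41R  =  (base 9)6046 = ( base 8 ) 10500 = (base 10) 4416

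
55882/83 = 55882/83 = 673.28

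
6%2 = 0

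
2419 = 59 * 41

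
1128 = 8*141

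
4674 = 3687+987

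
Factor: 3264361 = 487^1*6703^1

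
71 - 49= 22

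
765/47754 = 85/5306 = 0.02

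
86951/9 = 86951/9 = 9661.22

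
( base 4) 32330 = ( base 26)1ak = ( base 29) 13S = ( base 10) 956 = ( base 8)1674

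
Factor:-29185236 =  - 2^2*3^2*89^1*9109^1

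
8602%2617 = 751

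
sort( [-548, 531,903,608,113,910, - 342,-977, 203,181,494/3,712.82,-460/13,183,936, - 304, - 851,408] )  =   [ - 977, - 851, - 548, - 342,-304, - 460/13, 113 , 494/3, 181, 183,  203,408,531, 608,712.82, 903, 910, 936 ]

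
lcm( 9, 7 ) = 63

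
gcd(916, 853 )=1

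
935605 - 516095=419510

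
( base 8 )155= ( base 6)301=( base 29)3m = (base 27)41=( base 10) 109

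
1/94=1/94  =  0.01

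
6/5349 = 2/1783 = 0.00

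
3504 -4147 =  -643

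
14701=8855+5846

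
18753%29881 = 18753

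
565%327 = 238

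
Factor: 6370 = 2^1*5^1*7^2*13^1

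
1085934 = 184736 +901198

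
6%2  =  0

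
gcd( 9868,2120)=4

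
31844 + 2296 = 34140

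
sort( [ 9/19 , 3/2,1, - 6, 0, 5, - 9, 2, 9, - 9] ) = [ - 9, - 9, - 6, 0, 9/19, 1,3/2 , 2,5, 9 ]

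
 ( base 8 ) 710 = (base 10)456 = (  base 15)206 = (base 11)385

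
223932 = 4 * 55983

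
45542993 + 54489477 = 100032470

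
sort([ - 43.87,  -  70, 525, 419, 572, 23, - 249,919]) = [  -  249, - 70,-43.87,23, 419 , 525, 572, 919]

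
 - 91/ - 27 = 91/27 = 3.37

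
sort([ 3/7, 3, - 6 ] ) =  [-6, 3/7,3]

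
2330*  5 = 11650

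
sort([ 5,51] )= [ 5, 51 ]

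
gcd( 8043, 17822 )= 7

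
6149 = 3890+2259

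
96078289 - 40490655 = 55587634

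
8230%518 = 460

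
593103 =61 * 9723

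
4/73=4/73 = 0.05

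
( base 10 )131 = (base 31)47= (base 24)5b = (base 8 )203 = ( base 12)AB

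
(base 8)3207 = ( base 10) 1671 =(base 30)1PL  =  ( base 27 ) 27o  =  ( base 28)23J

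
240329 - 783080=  - 542751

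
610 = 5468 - 4858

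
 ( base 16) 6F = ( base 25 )4B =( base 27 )43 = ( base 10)111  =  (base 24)4f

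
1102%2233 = 1102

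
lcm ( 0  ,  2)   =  0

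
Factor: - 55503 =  - 3^2*7^1*881^1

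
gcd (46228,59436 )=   6604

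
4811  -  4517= 294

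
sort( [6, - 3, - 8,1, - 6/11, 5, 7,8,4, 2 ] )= [-8, - 3, - 6/11,1, 2,4,5,6,7,8 ]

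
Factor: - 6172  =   -2^2*1543^1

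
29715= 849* 35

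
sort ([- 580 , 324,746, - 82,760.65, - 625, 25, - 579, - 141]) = [ - 625, - 580, - 579, - 141 , - 82,25,324, 746  ,  760.65]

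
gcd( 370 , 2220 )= 370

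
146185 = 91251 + 54934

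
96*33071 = 3174816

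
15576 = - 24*( -649) 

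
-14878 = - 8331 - 6547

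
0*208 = 0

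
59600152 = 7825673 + 51774479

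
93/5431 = 93/5431 = 0.02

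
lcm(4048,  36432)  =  36432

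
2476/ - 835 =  - 3 + 29/835 = - 2.97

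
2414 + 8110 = 10524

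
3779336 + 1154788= 4934124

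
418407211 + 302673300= 721080511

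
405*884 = 358020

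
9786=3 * 3262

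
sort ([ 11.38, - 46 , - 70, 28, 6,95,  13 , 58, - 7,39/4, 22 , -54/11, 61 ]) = [-70,-46,-7,  -  54/11,6, 39/4, 11.38, 13,  22,  28,58, 61, 95]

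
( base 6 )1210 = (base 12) 206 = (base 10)294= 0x126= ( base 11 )248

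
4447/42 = 105 + 37/42 = 105.88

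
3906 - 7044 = - 3138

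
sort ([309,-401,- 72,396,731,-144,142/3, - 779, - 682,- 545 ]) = [ - 779, - 682, - 545, - 401, - 144, - 72,142/3,309,396,731]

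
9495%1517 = 393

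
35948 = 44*817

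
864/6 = 144 = 144.00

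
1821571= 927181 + 894390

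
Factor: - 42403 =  - 42403^1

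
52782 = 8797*6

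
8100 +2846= 10946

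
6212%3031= 150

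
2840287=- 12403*( - 229)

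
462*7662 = 3539844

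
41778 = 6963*6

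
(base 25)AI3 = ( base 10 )6703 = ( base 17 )1635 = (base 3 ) 100012021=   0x1a2f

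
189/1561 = 27/223=0.12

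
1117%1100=17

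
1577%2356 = 1577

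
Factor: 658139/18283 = 47^( - 1)*389^( - 1)*658139^1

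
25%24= 1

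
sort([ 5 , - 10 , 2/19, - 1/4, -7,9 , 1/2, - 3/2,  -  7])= [ - 10,-7, - 7,  -  3/2,- 1/4, 2/19, 1/2,5,  9] 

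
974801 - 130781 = 844020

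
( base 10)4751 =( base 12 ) 28bb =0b1001010001111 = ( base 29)5IO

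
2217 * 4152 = 9204984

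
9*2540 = 22860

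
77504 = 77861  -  357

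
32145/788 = 32145/788 = 40.79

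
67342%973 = 205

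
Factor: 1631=7^1*233^1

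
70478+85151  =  155629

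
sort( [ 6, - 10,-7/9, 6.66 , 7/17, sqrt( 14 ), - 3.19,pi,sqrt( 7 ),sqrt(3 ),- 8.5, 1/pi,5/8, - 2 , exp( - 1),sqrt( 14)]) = [  -  10, - 8.5, - 3.19, - 2, - 7/9, 1/pi,exp(  -  1 ),7/17,5/8,sqrt( 3 ) , sqrt(7) , pi, sqrt( 14), sqrt(14 ),6,6.66 ] 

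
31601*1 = 31601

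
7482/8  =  935 + 1/4 = 935.25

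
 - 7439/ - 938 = 7 + 873/938 = 7.93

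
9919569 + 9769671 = 19689240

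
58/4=29/2= 14.50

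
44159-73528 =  - 29369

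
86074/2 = 43037=43037.00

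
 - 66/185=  - 1 + 119/185=- 0.36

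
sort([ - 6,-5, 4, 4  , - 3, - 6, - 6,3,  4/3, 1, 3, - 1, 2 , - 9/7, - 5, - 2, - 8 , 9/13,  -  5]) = [ - 8, - 6, - 6, - 6  , - 5, - 5,-5 , - 3 ,-2, - 9/7, - 1, 9/13, 1,  4/3,  2, 3, 3 , 4,4]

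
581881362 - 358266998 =223614364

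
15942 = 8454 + 7488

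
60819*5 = 304095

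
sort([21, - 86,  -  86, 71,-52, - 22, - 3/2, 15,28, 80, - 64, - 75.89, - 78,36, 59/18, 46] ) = [ - 86, - 86, - 78, - 75.89, - 64, -52, - 22,-3/2, 59/18, 15, 21, 28, 36, 46,71, 80 ]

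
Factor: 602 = 2^1*7^1* 43^1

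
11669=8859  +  2810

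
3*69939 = 209817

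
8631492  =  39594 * 218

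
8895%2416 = 1647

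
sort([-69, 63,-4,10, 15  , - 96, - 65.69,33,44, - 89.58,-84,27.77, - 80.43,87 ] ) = [-96, - 89.58, - 84, - 80.43, - 69, - 65.69, - 4, 10, 15,27.77,33 , 44,63, 87]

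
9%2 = 1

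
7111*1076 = 7651436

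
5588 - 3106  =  2482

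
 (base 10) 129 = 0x81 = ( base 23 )5E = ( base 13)9C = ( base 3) 11210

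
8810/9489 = 8810/9489 = 0.93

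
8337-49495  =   - 41158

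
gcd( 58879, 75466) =97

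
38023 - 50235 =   -  12212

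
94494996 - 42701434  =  51793562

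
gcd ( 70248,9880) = 8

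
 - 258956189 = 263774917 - 522731106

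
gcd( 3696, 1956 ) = 12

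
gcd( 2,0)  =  2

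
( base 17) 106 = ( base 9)357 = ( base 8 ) 447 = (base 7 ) 601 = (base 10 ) 295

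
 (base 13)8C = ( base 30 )3q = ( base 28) 44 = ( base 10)116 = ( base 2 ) 1110100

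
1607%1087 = 520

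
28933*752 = 21757616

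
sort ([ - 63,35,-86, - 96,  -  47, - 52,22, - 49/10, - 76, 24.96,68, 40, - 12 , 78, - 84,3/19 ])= [ - 96, - 86,-84, - 76,-63, - 52, - 47, - 12, - 49/10,3/19,22,24.96, 35,40,68,78]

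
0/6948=0 = 0.00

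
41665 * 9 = 374985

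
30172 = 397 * 76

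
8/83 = 8/83 = 0.10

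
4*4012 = 16048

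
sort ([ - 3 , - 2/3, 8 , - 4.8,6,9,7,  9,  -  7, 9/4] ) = [-7, - 4.8, - 3, - 2/3,9/4,6,7, 8, 9,9 ] 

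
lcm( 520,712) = 46280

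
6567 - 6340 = 227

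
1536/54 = 28  +  4/9 = 28.44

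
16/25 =16/25 = 0.64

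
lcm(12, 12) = 12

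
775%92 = 39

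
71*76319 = 5418649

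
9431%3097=140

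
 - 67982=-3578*19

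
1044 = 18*58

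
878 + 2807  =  3685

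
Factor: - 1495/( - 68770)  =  1/46 = 2^ ( - 1 )*23^( - 1 ) 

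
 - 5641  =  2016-7657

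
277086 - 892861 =-615775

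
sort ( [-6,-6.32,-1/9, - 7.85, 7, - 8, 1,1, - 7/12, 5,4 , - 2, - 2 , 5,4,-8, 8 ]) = [-8,-8, - 7.85, - 6.32 , - 6, - 2, - 2, - 7/12,  -  1/9,1,1, 4,4,5,5,7,8 ]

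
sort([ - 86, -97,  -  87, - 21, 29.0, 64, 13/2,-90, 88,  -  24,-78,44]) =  [  -  97, - 90, - 87, - 86,  -  78  ,-24,-21, 13/2, 29.0, 44, 64, 88 ]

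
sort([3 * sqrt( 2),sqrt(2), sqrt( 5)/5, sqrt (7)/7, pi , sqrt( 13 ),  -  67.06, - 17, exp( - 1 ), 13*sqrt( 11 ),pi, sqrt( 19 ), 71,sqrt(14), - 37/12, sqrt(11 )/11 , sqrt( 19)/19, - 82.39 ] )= [ - 82.39,-67.06, - 17,-37/12,sqrt( 19)/19, sqrt(11) /11,exp( - 1 ) , sqrt( 7 ) /7, sqrt (5)/5, sqrt( 2), pi, pi, sqrt( 13 ), sqrt(14 ) , 3 * sqrt( 2 ), sqrt(19 ) , 13  *  sqrt( 11), 71]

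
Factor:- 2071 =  - 19^1*109^1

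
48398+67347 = 115745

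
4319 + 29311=33630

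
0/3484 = 0 = 0.00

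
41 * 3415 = 140015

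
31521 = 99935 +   -  68414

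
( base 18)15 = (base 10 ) 23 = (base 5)43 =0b10111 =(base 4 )113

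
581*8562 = 4974522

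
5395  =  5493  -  98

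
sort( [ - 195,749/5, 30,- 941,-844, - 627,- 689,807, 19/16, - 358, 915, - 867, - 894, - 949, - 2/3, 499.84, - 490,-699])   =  [-949, - 941, - 894, - 867, - 844,  -  699, - 689, - 627,-490,-358,-195,-2/3, 19/16, 30, 749/5, 499.84, 807, 915 ] 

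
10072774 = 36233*278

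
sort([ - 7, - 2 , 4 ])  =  [-7,-2, 4]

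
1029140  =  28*36755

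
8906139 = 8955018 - 48879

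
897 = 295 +602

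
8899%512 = 195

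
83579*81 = 6769899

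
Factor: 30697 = 30697^1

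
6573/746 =6573/746 = 8.81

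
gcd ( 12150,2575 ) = 25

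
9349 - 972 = 8377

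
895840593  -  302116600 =593723993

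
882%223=213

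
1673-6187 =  - 4514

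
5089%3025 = 2064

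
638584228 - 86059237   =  552524991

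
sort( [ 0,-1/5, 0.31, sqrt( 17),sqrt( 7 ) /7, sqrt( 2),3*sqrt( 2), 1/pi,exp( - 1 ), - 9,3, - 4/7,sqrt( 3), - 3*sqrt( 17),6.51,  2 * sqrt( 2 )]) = [ - 3 * sqrt( 17), - 9 , - 4/7, - 1/5,0,0.31,1/pi,  exp( - 1 ), sqrt( 7) /7,sqrt (2),sqrt(3), 2* sqrt( 2 ),3,sqrt( 17 ),3 * sqrt( 2) , 6.51]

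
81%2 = 1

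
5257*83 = 436331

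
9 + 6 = 15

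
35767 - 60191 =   -  24424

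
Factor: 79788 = 2^2* 3^1*61^1*109^1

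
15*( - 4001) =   -  60015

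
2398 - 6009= - 3611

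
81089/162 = 500 + 89/162 = 500.55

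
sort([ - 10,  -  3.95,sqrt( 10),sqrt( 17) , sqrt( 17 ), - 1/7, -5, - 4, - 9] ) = [ - 10, - 9,-5,-4, - 3.95, - 1/7, sqrt( 10),sqrt( 17 ),sqrt( 17 )] 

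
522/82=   6 + 15/41 = 6.37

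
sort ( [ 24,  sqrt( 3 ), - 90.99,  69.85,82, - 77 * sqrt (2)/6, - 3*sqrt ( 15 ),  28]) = [ - 90.99, - 77*sqrt (2)/6,  -  3*sqrt (15),sqrt( 3 ),  24, 28,  69.85, 82] 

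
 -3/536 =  - 3/536 = - 0.01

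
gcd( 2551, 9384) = 1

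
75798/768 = 98 + 89/128= 98.70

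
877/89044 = 877/89044 = 0.01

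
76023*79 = 6005817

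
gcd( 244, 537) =1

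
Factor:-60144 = -2^4*3^1*7^1*179^1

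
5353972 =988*5419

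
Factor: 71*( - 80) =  - 2^4*5^1*71^1 = - 5680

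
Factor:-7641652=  - 2^2*1910413^1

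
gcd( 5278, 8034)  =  26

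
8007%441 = 69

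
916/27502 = 458/13751= 0.03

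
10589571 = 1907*5553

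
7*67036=469252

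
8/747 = 8/747 = 0.01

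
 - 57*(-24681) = 1406817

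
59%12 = 11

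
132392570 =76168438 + 56224132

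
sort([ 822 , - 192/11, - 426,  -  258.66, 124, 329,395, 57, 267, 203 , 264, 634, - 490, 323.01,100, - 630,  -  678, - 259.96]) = [ - 678, - 630, - 490, - 426, - 259.96, - 258.66 , - 192/11,  57, 100  ,  124, 203, 264, 267,323.01 , 329 , 395,634, 822]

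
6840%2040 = 720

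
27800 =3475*8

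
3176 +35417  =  38593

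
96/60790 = 48/30395 = 0.00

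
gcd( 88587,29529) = 29529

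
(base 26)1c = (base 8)46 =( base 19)20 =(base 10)38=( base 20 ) 1I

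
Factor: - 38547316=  - 2^2*9636829^1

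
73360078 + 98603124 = 171963202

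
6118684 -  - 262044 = 6380728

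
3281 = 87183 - 83902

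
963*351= 338013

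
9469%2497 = 1978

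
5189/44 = 5189/44 = 117.93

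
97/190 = 97/190  =  0.51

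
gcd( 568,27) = 1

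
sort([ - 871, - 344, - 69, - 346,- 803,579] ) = [ - 871, - 803, - 346, - 344, - 69,579 ]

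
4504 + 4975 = 9479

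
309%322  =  309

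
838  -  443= 395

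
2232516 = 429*5204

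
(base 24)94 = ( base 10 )220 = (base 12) 164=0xdc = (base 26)8c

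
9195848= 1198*7676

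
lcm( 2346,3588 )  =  60996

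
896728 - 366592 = 530136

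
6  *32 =192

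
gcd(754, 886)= 2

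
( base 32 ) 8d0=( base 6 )103504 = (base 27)BLM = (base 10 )8608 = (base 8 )20640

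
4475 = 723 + 3752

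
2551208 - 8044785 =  -5493577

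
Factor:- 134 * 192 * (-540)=2^9*3^4*5^1*67^1 = 13893120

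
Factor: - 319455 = - 3^2*5^1* 31^1*229^1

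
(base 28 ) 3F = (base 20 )4j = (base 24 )43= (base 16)63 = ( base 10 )99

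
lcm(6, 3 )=6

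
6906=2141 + 4765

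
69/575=3/25 = 0.12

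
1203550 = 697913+505637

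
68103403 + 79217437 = 147320840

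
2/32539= 2/32539 = 0.00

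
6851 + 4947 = 11798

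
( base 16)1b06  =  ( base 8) 15406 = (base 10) 6918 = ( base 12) 4006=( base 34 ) 5XG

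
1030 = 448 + 582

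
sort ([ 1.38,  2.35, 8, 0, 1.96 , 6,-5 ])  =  [- 5, 0,1.38, 1.96, 2.35,6, 8]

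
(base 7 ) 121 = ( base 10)64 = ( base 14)48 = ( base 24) 2G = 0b1000000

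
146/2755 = 146/2755 = 0.05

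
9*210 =1890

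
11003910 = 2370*4643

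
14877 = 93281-78404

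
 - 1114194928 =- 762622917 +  - 351572011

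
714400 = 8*89300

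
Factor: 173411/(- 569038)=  - 2^(  -  1 )*7^2 * 29^ (  -  1)*3539^1*9811^( - 1)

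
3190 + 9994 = 13184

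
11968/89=134 + 42/89 =134.47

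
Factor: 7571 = 67^1 * 113^1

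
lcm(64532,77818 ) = 2645812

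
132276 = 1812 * 73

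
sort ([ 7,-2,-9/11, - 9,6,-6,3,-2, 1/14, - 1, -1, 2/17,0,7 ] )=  [ - 9, - 6, - 2 , - 2,-1, - 1, - 9/11, 0,  1/14, 2/17,3 , 6,7,  7]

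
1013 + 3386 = 4399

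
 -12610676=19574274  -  32184950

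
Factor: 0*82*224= 0 = 0^1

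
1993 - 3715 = -1722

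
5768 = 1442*4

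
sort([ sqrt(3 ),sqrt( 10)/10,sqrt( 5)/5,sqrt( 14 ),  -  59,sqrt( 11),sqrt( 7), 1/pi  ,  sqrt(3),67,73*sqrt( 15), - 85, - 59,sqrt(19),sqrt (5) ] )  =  [ - 85 , - 59 , - 59,sqrt(10)/10 , 1/pi, sqrt( 5 ) /5, sqrt(3),sqrt( 3),sqrt( 5),sqrt( 7),sqrt(11 ),sqrt( 14),sqrt( 19),67,73*sqrt (15)] 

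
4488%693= 330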